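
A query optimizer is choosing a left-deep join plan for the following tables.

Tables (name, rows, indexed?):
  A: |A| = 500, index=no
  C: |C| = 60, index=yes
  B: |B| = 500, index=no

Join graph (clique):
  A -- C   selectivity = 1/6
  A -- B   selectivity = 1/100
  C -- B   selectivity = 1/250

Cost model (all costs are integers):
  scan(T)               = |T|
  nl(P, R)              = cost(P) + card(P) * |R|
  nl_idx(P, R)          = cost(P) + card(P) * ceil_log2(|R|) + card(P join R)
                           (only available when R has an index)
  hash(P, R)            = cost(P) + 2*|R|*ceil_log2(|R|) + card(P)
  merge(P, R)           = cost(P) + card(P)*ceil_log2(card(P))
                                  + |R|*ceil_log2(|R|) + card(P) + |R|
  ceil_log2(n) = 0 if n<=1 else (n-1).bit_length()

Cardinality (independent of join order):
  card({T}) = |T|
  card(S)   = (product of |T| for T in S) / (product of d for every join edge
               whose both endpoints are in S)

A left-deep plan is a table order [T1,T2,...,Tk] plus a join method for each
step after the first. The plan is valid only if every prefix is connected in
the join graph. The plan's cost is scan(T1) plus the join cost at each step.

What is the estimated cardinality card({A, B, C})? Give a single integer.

100

Tables in S: A(500), B(500), C(60)
Edges inside S: A-C(d=6), A-B(d=100), C-B(d=250)
numerator = 500 * 500 * 60 = 15000000
denominator = 6 * 100 * 250 = 150000
card(S) = 15000000 / 150000 = 100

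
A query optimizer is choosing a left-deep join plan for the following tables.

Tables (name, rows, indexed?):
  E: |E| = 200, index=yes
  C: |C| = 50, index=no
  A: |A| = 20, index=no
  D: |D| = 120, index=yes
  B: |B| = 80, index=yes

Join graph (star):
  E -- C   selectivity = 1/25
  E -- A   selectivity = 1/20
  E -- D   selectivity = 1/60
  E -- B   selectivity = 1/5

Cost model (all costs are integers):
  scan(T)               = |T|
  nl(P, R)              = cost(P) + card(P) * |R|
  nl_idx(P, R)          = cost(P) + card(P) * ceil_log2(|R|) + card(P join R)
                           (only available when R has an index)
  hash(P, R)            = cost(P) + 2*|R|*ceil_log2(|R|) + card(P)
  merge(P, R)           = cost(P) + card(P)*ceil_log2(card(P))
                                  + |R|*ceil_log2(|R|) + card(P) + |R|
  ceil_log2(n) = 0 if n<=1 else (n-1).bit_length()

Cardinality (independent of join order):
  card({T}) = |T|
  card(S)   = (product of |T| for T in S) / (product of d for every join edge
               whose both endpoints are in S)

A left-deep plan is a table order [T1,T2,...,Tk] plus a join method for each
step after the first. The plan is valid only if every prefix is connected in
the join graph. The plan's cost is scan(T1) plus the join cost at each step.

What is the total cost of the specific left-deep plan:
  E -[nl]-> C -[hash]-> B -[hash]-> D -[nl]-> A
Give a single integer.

275800

step 1: scan E: cost=200, card=200
step 2: join C via nl
    card(P join C) = 200*50/(25) = 400
    cost = 200 + 200*50 = 10200
step 3: join B via hash
    card(P join B) = 400*80/(5) = 6400
    cost = 10200 + 2*80*7 + 400 = 11720
step 4: join D via hash
    card(P join D) = 6400*120/(60) = 12800
    cost = 11720 + 2*120*7 + 6400 = 19800
step 5: join A via nl
    card(P join A) = 12800*20/(20) = 12800
    cost = 19800 + 12800*20 = 275800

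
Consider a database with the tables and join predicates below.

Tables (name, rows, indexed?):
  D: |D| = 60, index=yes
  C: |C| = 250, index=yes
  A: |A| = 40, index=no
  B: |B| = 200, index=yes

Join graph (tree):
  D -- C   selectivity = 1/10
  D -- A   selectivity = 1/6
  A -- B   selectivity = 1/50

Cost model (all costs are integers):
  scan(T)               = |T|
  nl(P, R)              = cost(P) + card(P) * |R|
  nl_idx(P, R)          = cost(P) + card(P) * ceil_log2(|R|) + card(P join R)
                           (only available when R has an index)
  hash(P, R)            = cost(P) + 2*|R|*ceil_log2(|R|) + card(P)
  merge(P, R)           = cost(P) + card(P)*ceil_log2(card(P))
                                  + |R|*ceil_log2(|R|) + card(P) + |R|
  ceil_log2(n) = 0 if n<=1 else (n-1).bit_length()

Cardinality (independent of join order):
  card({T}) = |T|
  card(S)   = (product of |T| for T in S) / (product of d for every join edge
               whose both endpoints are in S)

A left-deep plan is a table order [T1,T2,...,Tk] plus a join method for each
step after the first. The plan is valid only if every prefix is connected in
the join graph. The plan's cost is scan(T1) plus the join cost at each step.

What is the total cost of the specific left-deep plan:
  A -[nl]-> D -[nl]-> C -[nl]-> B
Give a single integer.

step 1: scan A: cost=40, card=40
step 2: join D via nl
    card(P join D) = 40*60/(6) = 400
    cost = 40 + 40*60 = 2440
step 3: join C via nl
    card(P join C) = 400*250/(10) = 10000
    cost = 2440 + 400*250 = 102440
step 4: join B via nl
    card(P join B) = 10000*200/(50) = 40000
    cost = 102440 + 10000*200 = 2102440

2102440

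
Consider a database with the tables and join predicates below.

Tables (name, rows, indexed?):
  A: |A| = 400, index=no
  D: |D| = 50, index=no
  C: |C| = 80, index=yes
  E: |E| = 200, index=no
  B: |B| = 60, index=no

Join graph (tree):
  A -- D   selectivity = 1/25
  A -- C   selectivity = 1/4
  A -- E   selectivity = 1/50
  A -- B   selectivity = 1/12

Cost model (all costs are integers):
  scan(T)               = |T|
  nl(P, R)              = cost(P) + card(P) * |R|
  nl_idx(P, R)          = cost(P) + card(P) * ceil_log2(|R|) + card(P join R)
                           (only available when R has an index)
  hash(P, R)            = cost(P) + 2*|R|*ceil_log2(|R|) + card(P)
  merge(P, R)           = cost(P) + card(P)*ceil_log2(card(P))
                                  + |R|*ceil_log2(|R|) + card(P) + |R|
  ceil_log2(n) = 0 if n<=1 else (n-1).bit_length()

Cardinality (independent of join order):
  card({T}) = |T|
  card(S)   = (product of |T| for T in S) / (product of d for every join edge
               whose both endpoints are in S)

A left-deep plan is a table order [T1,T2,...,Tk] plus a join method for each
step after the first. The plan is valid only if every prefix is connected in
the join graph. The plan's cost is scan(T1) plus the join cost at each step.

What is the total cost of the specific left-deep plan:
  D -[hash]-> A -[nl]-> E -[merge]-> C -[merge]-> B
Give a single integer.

1297960

step 1: scan D: cost=50, card=50
step 2: join A via hash
    card(P join A) = 50*400/(25) = 800
    cost = 50 + 2*400*9 + 50 = 7300
step 3: join E via nl
    card(P join E) = 800*200/(50) = 3200
    cost = 7300 + 800*200 = 167300
step 4: join C via merge
    card(P join C) = 3200*80/(4) = 64000
    cost = 167300 + 3200*12 + 80*7 + 3200 + 80 = 209540
step 5: join B via merge
    card(P join B) = 64000*60/(12) = 320000
    cost = 209540 + 64000*16 + 60*6 + 64000 + 60 = 1297960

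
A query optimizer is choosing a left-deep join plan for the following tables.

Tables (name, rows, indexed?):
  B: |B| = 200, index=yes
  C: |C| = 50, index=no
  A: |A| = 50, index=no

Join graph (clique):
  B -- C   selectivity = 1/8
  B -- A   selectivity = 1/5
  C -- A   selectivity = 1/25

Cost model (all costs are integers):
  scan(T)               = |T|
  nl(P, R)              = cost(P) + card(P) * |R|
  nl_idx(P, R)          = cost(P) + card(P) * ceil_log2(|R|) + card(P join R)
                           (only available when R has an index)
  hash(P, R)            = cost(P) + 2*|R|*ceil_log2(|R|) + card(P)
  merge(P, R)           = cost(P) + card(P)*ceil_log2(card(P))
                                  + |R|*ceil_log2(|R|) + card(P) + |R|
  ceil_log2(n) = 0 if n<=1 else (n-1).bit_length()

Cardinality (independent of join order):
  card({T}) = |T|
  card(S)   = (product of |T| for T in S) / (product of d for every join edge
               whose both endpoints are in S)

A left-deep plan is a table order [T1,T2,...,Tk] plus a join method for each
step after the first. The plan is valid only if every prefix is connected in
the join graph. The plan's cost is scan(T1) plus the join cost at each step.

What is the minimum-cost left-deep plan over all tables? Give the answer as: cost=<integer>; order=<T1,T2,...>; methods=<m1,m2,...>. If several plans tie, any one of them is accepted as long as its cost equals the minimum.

cost=2000; order=A,C,B; methods=hash,nl_idx

Selinger DP (subsets sized 1..n):
  {B}: scan cost=200, card=200
  {C}: scan cost=50, card=50
  {A}: scan cost=50, card=50
  {BC}: card=1250; try (C,hash)→1000, (B,nl_idx)→1700, (B,merge)→2200, (C,merge)→2350, (B,hash)→3300, (B,nl)→10050 …(+1); best=1000 via (C,hash)
  {AB}: card=2000; try (A,hash)→1000, (B,merge)→2200, (A,merge)→2350, (B,nl_idx)→2450, (B,hash)→3300, (B,nl)→10050 …(+1); best=1000 via (A,hash)
  {AC}: card=100; try (C,hash)→700, (A,hash)→700, (C,merge)→750, (A,merge)→750, (C,nl)→2550, (A,nl)→2550; best=700 via (C,hash)
  {ABC}: card=500; try (B,nl_idx)→2000, (A,hash)→2850, (B,merge)→3300, (C,hash)→3600, (B,hash)→4000, (A,merge)→16350 …(+4); best=2000 via (B,nl_idx)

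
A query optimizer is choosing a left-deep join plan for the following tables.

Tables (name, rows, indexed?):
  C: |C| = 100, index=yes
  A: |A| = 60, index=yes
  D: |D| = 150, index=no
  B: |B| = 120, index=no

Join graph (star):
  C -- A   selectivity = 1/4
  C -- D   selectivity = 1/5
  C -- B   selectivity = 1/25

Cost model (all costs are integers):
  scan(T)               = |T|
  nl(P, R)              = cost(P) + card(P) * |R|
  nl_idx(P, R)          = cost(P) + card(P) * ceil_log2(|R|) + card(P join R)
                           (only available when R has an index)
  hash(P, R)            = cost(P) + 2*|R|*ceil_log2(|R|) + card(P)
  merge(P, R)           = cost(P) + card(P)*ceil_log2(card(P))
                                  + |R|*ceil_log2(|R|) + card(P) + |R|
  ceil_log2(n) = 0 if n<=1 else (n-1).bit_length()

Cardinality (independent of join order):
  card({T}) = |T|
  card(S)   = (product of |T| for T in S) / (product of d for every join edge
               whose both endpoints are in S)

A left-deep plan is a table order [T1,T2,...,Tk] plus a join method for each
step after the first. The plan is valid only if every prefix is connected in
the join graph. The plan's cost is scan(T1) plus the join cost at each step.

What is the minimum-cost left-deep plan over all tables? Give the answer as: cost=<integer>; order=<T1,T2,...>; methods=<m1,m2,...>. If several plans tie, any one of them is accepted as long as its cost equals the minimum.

cost=12240; order=B,C,A,D; methods=nl_idx,hash,hash

Selinger DP (subsets sized 1..n):
  {C}: scan cost=100, card=100
  {A}: scan cost=60, card=60
  {D}: scan cost=150, card=150
  {B}: scan cost=120, card=120
  {AC}: card=1500; try (A,hash)→920, (C,merge)→1280, (A,merge)→1320, (C,hash)→1520, (C,nl_idx)→1980, (A,nl_idx)→2200 …(+2); best=920 via (A,hash)
  {CD}: card=3000; try (C,hash)→1700, (D,merge)→2250, (C,merge)→2300, (D,hash)→2600, (C,nl_idx)→4200, (D,nl)→15100 …(+1); best=1700 via (C,hash)
  {BC}: card=480; try (C,nl_idx)→1440, (C,hash)→1640, (B,merge)→1860, (C,merge)→1880, (B,hash)→1880, (B,nl)→12100 …(+1); best=1440 via (C,nl_idx)
  {ACD}: card=45000; try (D,hash)→4820, (A,hash)→5420, (D,merge)→20270, (A,merge)→41120, (A,nl_idx)→64700, (A,nl)→181700 …(+1); best=4820 via (D,hash)
  {ABC}: card=7200; try (A,hash)→2640, (B,hash)→4100, (A,merge)→6660, (A,nl_idx)→11520, (B,merge)→19880, (A,nl)→30240 …(+1); best=2640 via (A,hash)
  {BCD}: card=14400; try (D,hash)→4320, (B,hash)→6380, (D,merge)→7590, (B,merge)→41660, (D,nl)→73440, (B,nl)→361700; best=4320 via (D,hash)
  {ABCD}: card=216000; try (D,hash)→12240, (A,hash)→19440, (B,hash)→51500, (D,merge)→104790, (A,merge)→220740, (A,nl_idx)→306720 …(+4); best=12240 via (D,hash)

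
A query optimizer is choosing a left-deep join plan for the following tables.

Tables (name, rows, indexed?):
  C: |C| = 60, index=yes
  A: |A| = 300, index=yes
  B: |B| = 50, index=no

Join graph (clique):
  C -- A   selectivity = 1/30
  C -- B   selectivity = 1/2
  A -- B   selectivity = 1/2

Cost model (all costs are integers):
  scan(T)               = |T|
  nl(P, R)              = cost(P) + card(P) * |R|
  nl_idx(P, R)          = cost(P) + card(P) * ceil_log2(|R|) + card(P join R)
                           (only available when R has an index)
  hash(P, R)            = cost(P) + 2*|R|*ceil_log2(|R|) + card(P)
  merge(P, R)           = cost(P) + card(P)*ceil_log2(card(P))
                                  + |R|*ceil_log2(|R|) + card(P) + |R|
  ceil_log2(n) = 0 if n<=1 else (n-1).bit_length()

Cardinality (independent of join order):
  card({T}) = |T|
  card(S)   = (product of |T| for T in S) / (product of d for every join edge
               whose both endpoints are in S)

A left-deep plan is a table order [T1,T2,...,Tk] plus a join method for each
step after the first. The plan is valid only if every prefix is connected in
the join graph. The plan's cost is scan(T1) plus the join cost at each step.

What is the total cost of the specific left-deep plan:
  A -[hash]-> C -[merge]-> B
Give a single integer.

step 1: scan A: cost=300, card=300
step 2: join C via hash
    card(P join C) = 300*60/(30) = 600
    cost = 300 + 2*60*6 + 300 = 1320
step 3: join B via merge
    card(P join B) = 600*50/(2*2) = 7500
    cost = 1320 + 600*10 + 50*6 + 600 + 50 = 8270

8270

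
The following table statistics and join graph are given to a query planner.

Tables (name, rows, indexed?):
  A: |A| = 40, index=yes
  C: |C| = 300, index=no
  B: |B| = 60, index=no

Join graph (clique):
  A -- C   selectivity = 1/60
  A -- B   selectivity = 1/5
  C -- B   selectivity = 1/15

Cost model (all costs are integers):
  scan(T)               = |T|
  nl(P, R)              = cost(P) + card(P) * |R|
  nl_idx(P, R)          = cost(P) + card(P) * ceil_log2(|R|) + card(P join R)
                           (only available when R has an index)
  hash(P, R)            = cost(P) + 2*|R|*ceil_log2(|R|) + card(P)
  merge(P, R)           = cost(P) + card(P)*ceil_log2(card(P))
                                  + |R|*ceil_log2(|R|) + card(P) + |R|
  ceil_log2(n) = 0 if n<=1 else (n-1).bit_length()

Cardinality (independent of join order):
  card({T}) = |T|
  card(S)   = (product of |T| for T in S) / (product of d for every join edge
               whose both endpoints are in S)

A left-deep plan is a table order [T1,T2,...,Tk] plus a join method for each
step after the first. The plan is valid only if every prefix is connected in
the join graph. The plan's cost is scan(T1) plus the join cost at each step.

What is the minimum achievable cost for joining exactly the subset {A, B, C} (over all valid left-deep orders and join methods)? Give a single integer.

Selinger DP over subsets of {A,B,C}:
  {A}: scan cost=40, card=40
  {C}: scan cost=300, card=300
  {B}: scan cost=60, card=60
  {AC}: card=200; try (A,hash)→1080, (A,nl_idx)→2300, (C,merge)→3320, (A,merge)→3580, (C,hash)→5480, (C,nl)→12040 …(+1); best=1080 via (A,hash)
  {AB}: card=480; try (A,hash)→600, (B,merge)→740, (A,merge)→760, (B,hash)→800, (A,nl_idx)→900, (B,nl)→2440 …(+1); best=600 via (A,hash)
  {BC}: card=1200; try (B,hash)→1320, (C,merge)→3480, (B,merge)→3720, (C,hash)→5520, (C,nl)→18060, (B,nl)→18300; best=1320 via (B,hash)
  {ABC}: card=160; try (B,hash)→2000, (A,hash)→3000, (B,merge)→3300, (C,hash)→6480, (C,merge)→8400, (A,nl_idx)→8680 …(+4); best=2000 via (B,hash)

2000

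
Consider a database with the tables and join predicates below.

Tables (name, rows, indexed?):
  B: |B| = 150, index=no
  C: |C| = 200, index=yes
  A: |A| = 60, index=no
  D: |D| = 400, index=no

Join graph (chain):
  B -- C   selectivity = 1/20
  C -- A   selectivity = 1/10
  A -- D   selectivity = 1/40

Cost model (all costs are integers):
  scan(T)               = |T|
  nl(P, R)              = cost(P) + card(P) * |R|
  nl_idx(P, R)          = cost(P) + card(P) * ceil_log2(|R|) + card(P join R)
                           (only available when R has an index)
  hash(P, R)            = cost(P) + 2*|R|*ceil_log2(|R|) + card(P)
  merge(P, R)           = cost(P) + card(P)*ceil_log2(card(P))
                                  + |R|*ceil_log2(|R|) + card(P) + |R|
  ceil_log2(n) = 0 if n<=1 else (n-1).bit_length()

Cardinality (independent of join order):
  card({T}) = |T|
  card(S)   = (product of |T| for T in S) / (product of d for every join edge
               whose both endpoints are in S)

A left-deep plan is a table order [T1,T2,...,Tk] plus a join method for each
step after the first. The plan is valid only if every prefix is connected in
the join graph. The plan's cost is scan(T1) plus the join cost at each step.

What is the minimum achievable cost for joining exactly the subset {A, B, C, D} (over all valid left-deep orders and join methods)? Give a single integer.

19720

Selinger DP over subsets of {A,B,C,D}:
  {B}: scan cost=150, card=150
  {C}: scan cost=200, card=200
  {A}: scan cost=60, card=60
  {D}: scan cost=400, card=400
  {BC}: card=1500; try (B,hash)→2800, (C,nl_idx)→2850, (C,merge)→3300, (B,merge)→3350, (C,hash)→3500, (C,nl)→30150 …(+1); best=2800 via (B,hash)
  {AC}: card=1200; try (A,hash)→1120, (C,nl_idx)→1740, (C,merge)→2280, (A,merge)→2420, (C,hash)→3320, (C,nl)→12060 …(+1); best=1120 via (A,hash)
  {AD}: card=600; try (A,hash)→1520, (D,merge)→4480, (A,merge)→4820, (D,hash)→7320, (D,nl)→24060, (A,nl)→24400; best=1520 via (A,hash)
  {ABC}: card=9000; try (B,hash)→4720, (A,hash)→5020, (B,merge)→16870, (A,merge)→21220, (A,nl)→92800, (B,nl)→181120; best=4720 via (B,hash)
  {ACD}: card=12000; try (C,hash)→5320, (D,hash)→9520, (C,merge)→9920, (C,nl_idx)→18320, (D,merge)→19520, (C,nl)→121520 …(+1); best=5320 via (C,hash)
  {ABCD}: card=90000; try (B,hash)→19720, (D,hash)→20920, (D,merge)→143720, (B,merge)→186670, (B,nl)→1805320, (D,nl)→3604720; best=19720 via (B,hash)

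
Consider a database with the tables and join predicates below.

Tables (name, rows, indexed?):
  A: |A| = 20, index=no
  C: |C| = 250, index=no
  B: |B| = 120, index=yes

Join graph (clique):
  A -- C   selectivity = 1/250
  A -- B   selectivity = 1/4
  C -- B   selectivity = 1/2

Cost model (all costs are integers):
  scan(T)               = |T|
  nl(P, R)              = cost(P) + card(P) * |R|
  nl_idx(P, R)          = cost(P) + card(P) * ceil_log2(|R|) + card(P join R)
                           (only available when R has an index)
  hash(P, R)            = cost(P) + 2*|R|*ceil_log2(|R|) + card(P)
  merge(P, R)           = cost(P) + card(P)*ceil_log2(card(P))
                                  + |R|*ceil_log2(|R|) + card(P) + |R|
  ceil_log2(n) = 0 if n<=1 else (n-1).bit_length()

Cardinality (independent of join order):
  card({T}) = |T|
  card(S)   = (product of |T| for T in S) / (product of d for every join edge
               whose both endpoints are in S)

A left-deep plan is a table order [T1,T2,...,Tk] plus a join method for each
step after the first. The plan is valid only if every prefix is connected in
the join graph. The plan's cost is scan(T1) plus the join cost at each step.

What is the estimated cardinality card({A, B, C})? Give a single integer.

300

Tables in S: A(20), B(120), C(250)
Edges inside S: A-C(d=250), A-B(d=4), C-B(d=2)
numerator = 20 * 120 * 250 = 600000
denominator = 250 * 4 * 2 = 2000
card(S) = 600000 / 2000 = 300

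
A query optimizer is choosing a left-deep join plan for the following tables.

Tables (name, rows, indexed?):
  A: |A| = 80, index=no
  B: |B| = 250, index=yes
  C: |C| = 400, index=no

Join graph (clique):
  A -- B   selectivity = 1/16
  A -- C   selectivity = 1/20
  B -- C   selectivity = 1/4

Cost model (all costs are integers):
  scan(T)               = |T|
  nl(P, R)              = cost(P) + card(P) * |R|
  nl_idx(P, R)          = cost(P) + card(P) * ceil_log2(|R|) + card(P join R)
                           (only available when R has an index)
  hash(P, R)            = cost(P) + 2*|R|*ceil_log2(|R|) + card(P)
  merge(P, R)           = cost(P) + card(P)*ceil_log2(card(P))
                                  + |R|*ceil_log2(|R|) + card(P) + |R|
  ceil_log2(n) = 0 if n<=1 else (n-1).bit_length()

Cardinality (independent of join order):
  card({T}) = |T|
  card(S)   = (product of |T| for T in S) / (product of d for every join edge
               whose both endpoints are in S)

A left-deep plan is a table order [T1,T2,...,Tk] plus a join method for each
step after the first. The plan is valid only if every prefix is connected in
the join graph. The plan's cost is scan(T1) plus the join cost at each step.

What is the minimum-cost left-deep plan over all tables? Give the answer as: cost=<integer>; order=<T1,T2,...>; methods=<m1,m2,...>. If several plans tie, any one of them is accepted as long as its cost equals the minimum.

Selinger DP (subsets sized 1..n):
  {A}: scan cost=80, card=80
  {B}: scan cost=250, card=250
  {C}: scan cost=400, card=400
  {AB}: card=1250; try (A,hash)→1620, (B,nl_idx)→1970, (B,merge)→2970, (A,merge)→3140, (B,hash)→4160, (B,nl)→20080 …(+1); best=1620 via (A,hash)
  {AC}: card=1600; try (A,hash)→1920, (C,merge)→4720, (A,merge)→5040, (C,hash)→7360, (C,nl)→32080, (A,nl)→32400; best=1920 via (A,hash)
  {BC}: card=25000; try (B,hash)→4800, (C,merge)→6500, (B,merge)→6650, (C,hash)→7700, (B,nl_idx)→28600, (C,nl)→100250 …(+1); best=4800 via (B,hash)
  {ABC}: card=6250; try (B,hash)→7520, (C,hash)→10070, (C,merge)→20620, (B,nl_idx)→20970, (B,merge)→23370, (A,hash)→30920 …(+4); best=7520 via (B,hash)

cost=7520; order=C,A,B; methods=hash,hash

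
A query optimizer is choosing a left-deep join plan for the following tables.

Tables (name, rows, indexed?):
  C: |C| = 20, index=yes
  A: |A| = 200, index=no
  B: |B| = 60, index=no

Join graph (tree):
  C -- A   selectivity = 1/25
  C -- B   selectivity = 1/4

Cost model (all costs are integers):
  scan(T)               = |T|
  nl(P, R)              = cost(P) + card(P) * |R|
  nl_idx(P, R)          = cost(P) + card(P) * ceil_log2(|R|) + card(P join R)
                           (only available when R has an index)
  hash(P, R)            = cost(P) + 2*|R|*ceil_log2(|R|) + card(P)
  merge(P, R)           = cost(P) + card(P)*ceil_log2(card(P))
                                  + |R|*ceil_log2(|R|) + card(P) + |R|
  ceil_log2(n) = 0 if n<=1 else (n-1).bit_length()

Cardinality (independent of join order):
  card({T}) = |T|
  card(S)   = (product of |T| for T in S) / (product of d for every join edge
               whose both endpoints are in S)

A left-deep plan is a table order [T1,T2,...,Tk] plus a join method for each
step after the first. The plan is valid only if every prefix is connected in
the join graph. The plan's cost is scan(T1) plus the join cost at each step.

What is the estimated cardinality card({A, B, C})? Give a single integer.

Tables in S: A(200), B(60), C(20)
Edges inside S: C-A(d=25), C-B(d=4)
numerator = 200 * 60 * 20 = 240000
denominator = 25 * 4 = 100
card(S) = 240000 / 100 = 2400

2400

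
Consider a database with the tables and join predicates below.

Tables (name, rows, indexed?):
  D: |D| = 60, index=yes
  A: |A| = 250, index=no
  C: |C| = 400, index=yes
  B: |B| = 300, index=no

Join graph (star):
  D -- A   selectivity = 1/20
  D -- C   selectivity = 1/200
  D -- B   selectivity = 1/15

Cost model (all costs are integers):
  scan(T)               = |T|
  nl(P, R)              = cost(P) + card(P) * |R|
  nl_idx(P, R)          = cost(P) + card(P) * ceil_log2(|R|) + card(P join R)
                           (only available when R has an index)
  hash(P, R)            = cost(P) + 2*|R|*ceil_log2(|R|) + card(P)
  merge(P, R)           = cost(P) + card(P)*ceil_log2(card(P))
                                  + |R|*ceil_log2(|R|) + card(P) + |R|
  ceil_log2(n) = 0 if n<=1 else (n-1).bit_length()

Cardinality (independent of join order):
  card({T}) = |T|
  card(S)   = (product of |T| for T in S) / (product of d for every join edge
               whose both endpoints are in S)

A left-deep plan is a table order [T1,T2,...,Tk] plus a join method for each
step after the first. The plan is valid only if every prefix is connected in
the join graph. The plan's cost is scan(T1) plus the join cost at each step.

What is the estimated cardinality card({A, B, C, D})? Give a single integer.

30000

Tables in S: A(250), B(300), C(400), D(60)
Edges inside S: D-A(d=20), D-C(d=200), D-B(d=15)
numerator = 250 * 300 * 400 * 60 = 1800000000
denominator = 20 * 200 * 15 = 60000
card(S) = 1800000000 / 60000 = 30000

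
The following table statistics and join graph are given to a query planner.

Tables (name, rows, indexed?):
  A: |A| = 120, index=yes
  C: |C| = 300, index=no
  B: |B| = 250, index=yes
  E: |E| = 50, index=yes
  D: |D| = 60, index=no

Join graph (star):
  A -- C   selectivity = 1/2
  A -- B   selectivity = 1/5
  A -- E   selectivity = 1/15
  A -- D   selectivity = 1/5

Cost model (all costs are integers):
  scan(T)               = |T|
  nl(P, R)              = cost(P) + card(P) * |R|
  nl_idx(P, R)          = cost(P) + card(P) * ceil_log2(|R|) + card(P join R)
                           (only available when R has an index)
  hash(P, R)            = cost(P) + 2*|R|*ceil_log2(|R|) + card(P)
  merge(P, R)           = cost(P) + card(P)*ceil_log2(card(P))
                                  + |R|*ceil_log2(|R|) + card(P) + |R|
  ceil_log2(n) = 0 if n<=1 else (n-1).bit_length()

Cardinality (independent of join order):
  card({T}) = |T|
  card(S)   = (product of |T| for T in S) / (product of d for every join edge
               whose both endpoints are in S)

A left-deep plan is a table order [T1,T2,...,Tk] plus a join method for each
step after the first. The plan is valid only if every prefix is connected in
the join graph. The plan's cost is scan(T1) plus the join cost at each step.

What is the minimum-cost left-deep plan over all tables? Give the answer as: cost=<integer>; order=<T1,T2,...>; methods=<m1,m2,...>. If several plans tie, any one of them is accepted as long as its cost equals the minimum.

cost=256120; order=E,A,D,B,C; methods=nl_idx,hash,hash,hash

Selinger DP (subsets sized 1..n):
  {A}: scan cost=120, card=120
  {C}: scan cost=300, card=300
  {B}: scan cost=250, card=250
  {E}: scan cost=50, card=50
  {D}: scan cost=60, card=60
  {AC}: card=18000; try (A,hash)→2280, (C,merge)→4080, (A,merge)→4260, (C,hash)→5640, (A,nl_idx)→20400, (C,nl)→36120 …(+1); best=2280 via (A,hash)
  {AB}: card=6000; try (A,hash)→2180, (B,merge)→3330, (A,merge)→3460, (B,hash)→4240, (B,nl_idx)→7080, (A,nl_idx)→8000 …(+2); best=2180 via (A,hash)
  {AE}: card=400; try (A,nl_idx)→800, (E,hash)→840, (E,nl_idx)→1240, (A,merge)→1360, (E,merge)→1430, (A,hash)→1780 …(+2); best=800 via (A,nl_idx)
  {AD}: card=1440; try (D,hash)→960, (A,merge)→1440, (D,merge)→1500, (A,hash)→1800, (A,nl_idx)→1920, (A,nl)→7260 …(+1); best=960 via (D,hash)
  {ABC}: card=900000; try (C,hash)→13580, (B,hash)→24280, (C,merge)→89180, (B,merge)→292530, (B,nl_idx)→1046280, (C,nl)→1802180 …(+1); best=13580 via (C,hash)
  {ACE}: card=60000; try (C,hash)→6600, (C,merge)→7800, (E,hash)→20880, (C,nl)→120800, (E,nl_idx)→170280, (E,merge)→290630 …(+1); best=6600 via (C,hash)
  {ACD}: card=216000; try (C,hash)→7800, (D,hash)→21000, (C,merge)→21240, (D,merge)→290700, (C,nl)→432960, (D,nl)→1082280; best=7800 via (C,hash)
  {ABE}: card=20000; try (B,hash)→5200, (B,merge)→7050, (E,hash)→8780, (B,nl_idx)→24000, (E,nl_idx)→58180, (E,merge)→86530 …(+2); best=5200 via (B,hash)
  {ABD}: card=72000; try (B,hash)→6400, (D,hash)→8900, (B,merge)→20490, (B,nl_idx)→84480, (D,merge)→86600, (B,nl)→360960 …(+1); best=6400 via (B,hash)
  {ADE}: card=4800; try (D,hash)→1920, (E,hash)→3000, (D,merge)→5220, (E,nl_idx)→14400, (E,merge)→18590, (D,nl)→24800 …(+1); best=1920 via (D,hash)
  {ABCE}: card=3000000; try (C,hash)→30600, (B,hash)→70600, (C,merge)→328200, (E,hash)→914180, (B,merge)→1028850, (B,nl_idx)→3486600 …(+5); best=30600 via (C,hash)
  {ABCD}: card=10800000; try (C,hash)→83800, (B,hash)→227800, (D,hash)→914300, (C,merge)→1305400, (B,merge)→4114050, (B,nl_idx)→12535800 …(+4); best=83800 via (C,hash)
  {ACDE}: card=720000; try (C,hash)→12120, (D,hash)→67320, (C,merge)→72120, (E,hash)→224400, (D,merge)→1027020, (C,nl)→1441920 …(+4); best=12120 via (C,hash)
  {ABDE}: card=240000; try (B,hash)→10720, (D,hash)→25920, (B,merge)→71370, (E,hash)→79000, (B,nl_idx)→280320, (D,merge)→325620 …(+5); best=10720 via (B,hash)
  {ABCDE}: card=36000000; try (C,hash)→256120, (B,hash)→736120, (D,hash)→3031320, (C,merge)→4573720, (E,hash)→10884400, (B,merge)→15134370 …(+8); best=256120 via (C,hash)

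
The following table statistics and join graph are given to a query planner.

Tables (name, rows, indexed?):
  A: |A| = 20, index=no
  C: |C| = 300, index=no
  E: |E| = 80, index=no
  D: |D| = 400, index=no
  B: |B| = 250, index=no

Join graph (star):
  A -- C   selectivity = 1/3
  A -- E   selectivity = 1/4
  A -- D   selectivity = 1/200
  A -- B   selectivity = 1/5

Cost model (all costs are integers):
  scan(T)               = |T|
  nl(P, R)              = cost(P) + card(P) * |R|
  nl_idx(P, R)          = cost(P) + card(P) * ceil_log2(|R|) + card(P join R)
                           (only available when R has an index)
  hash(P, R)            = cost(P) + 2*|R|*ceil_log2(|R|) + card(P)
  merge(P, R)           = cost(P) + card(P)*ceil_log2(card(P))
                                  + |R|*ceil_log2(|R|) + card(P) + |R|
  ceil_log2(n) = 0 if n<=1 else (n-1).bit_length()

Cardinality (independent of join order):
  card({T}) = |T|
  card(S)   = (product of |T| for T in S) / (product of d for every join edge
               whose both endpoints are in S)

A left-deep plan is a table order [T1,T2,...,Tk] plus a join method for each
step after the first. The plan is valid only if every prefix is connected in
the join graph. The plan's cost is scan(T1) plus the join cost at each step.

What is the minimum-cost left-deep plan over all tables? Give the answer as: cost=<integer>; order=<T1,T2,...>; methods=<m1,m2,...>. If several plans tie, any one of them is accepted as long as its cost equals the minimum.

Selinger DP (subsets sized 1..n):
  {A}: scan cost=20, card=20
  {C}: scan cost=300, card=300
  {E}: scan cost=80, card=80
  {D}: scan cost=400, card=400
  {B}: scan cost=250, card=250
  {AC}: card=2000; try (A,hash)→800, (C,merge)→3140, (A,merge)→3420, (C,hash)→5440, (C,nl)→6020, (A,nl)→6300; best=800 via (A,hash)
  {AE}: card=400; try (A,hash)→360, (E,merge)→780, (A,merge)→840, (E,hash)→1160, (E,nl)→1620, (A,nl)→1680; best=360 via (A,hash)
  {AD}: card=40; try (A,hash)→1000, (D,merge)→4140, (A,merge)→4520, (D,hash)→7240, (D,nl)→8020, (A,nl)→8400; best=1000 via (A,hash)
  {AB}: card=1000; try (A,hash)→700, (B,merge)→2390, (A,merge)→2620, (B,hash)→4040, (B,nl)→5020, (A,nl)→5250; best=700 via (A,hash)
  {ACE}: card=40000; try (E,hash)→3920, (C,hash)→6160, (C,merge)→7360, (E,merge)→25440, (C,nl)→120360, (E,nl)→160800; best=3920 via (E,hash)
  {ACD}: card=4000; try (C,merge)→4280, (C,hash)→6440, (D,hash)→10000, (C,nl)→13000, (D,merge)→28800, (D,nl)→800800; best=4280 via (C,merge)
  {ABC}: card=100000; try (B,hash)→6800, (C,hash)→7100, (C,merge)→14700, (B,merge)→27050, (C,nl)→300700, (B,nl)→500800; best=6800 via (B,hash)
  {ADE}: card=800; try (E,merge)→1920, (E,hash)→2160, (E,nl)→4200, (D,hash)→7960, (D,merge)→8360, (D,nl)→160360; best=1920 via (E,merge)
  {ABE}: card=20000; try (E,hash)→2820, (B,hash)→4760, (B,merge)→6610, (E,merge)→12340, (E,nl)→80700, (B,nl)→100360; best=2820 via (E,hash)
  {ABD}: card=2000; try (B,merge)→3530, (B,hash)→5040, (D,hash)→8900, (B,nl)→11000, (D,merge)→15700, (D,nl)→400700; best=3530 via (B,merge)
  {ACDE}: card=80000; try (C,hash)→8120, (E,hash)→9400, (C,merge)→13720, (D,hash)→51120, (E,merge)→56920, (C,nl)→241920 …(+3); best=8120 via (C,hash)
  {ABCE}: card=2000000; try (C,hash)→28220, (B,hash)→47920, (E,hash)→107920, (C,merge)→325820, (B,merge)→686170, (E,merge)→1807440 …(+3); best=28220 via (C,hash)
  {ABCD}: card=200000; try (C,hash)→10930, (B,hash)→12280, (C,merge)→30530, (B,merge)→58530, (D,hash)→114000, (C,nl)→603530 …(+3); best=10930 via (C,hash)
  {ABDE}: card=40000; try (E,hash)→6650, (B,hash)→6720, (B,merge)→12970, (E,merge)→28170, (D,hash)→30020, (E,nl)→163530 …(+3); best=6650 via (E,hash)
  {ABCDE}: card=4000000; try (C,hash)→52050, (B,hash)→92120, (E,hash)→212050, (C,merge)→689650, (B,merge)→1450370, (D,hash)→2035420 …(+6); best=52050 via (C,hash)

cost=52050; order=D,A,B,E,C; methods=hash,merge,hash,hash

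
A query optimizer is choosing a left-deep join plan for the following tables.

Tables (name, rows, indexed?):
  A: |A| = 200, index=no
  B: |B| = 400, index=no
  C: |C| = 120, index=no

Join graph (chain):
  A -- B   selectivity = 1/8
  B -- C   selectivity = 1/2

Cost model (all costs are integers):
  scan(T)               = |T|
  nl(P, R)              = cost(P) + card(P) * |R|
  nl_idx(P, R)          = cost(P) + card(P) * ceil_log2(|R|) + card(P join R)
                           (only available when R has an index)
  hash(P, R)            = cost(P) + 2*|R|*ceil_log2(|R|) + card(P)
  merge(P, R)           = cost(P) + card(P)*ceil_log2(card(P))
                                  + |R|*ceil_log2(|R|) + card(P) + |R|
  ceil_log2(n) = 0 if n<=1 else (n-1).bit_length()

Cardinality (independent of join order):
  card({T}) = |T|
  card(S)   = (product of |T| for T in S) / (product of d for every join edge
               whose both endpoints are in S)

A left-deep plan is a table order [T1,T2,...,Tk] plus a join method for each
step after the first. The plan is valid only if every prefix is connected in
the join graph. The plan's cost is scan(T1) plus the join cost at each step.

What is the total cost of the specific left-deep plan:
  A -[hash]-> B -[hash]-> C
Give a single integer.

step 1: scan A: cost=200, card=200
step 2: join B via hash
    card(P join B) = 200*400/(8) = 10000
    cost = 200 + 2*400*9 + 200 = 7600
step 3: join C via hash
    card(P join C) = 10000*120/(2) = 600000
    cost = 7600 + 2*120*7 + 10000 = 19280

19280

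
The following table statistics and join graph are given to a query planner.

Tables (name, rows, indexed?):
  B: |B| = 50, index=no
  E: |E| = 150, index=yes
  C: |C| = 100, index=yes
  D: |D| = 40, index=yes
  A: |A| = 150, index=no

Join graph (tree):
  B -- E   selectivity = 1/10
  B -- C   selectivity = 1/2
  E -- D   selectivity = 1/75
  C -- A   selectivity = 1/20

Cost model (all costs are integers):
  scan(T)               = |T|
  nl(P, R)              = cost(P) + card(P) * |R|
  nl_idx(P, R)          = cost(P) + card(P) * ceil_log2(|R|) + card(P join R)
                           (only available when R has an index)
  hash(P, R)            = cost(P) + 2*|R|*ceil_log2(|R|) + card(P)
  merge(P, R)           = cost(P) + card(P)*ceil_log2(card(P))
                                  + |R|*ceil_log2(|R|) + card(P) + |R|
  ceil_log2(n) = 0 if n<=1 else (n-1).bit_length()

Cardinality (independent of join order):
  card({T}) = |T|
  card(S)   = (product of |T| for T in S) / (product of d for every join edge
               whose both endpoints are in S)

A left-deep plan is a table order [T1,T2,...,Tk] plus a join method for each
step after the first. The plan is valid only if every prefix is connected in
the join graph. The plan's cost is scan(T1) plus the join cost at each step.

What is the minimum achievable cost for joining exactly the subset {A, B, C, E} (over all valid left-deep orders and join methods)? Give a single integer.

Selinger DP over subsets of {A,B,C,E}:
  {B}: scan cost=50, card=50
  {E}: scan cost=150, card=150
  {C}: scan cost=100, card=100
  {A}: scan cost=150, card=150
  {BE}: card=750; try (B,hash)→900, (E,nl_idx)→1200, (E,merge)→1750, (B,merge)→1850, (E,hash)→2500, (E,nl)→7550 …(+1); best=900 via (B,hash)
  {BC}: card=2500; try (B,hash)→800, (C,merge)→1200, (B,merge)→1250, (C,hash)→1500, (C,nl_idx)→2900, (C,nl)→5050 …(+1); best=800 via (B,hash)
  {AC}: card=750; try (C,hash)→1700, (C,nl_idx)→1950, (A,merge)→2250, (C,merge)→2300, (A,hash)→2600, (A,nl)→15100 …(+1); best=1700 via (C,hash)
  {BCE}: card=37500; try (C,hash)→3050, (E,hash)→5700, (C,merge)→9950, (E,merge)→34650, (C,nl_idx)→43650, (E,nl_idx)→58300 …(+2); best=3050 via (C,hash)
  {ABC}: card=18750; try (B,hash)→3050, (A,hash)→5700, (B,merge)→10300, (A,merge)→34650, (B,nl)→39200, (A,nl)→375800; best=3050 via (B,hash)
  {ABCE}: card=281250; try (E,hash)→24200, (A,hash)→42950, (E,merge)→304400, (E,nl_idx)→434300, (A,merge)→641900, (E,nl)→2815550 …(+1); best=24200 via (E,hash)

24200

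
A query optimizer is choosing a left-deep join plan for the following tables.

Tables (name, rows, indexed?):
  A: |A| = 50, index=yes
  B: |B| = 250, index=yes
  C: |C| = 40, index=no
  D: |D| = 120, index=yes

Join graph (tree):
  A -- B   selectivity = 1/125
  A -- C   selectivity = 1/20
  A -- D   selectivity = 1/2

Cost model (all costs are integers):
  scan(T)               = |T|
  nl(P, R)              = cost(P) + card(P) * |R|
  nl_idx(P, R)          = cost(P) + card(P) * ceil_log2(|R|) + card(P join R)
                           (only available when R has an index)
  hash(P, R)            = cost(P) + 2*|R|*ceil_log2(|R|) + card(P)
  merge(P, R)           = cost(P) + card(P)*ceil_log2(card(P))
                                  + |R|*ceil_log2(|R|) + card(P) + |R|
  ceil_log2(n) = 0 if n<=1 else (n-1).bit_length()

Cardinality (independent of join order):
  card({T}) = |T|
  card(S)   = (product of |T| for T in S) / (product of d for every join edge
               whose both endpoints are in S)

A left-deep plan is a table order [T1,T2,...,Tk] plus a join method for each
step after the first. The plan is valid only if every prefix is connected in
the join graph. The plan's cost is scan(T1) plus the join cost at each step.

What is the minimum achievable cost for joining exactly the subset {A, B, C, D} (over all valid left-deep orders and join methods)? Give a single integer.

Selinger DP over subsets of {A,B,C,D}:
  {A}: scan cost=50, card=50
  {B}: scan cost=250, card=250
  {C}: scan cost=40, card=40
  {D}: scan cost=120, card=120
  {AB}: card=100; try (B,nl_idx)→550, (A,hash)→1100, (A,nl_idx)→1850, (B,merge)→2650, (A,merge)→2850, (B,hash)→4100 …(+2); best=550 via (B,nl_idx)
  {AC}: card=100; try (A,nl_idx)→380, (C,hash)→580, (A,merge)→670, (C,merge)→680, (A,hash)→680, (A,nl)→2040 …(+1); best=380 via (A,nl_idx)
  {AD}: card=3000; try (A,hash)→840, (D,merge)→1360, (A,merge)→1430, (D,hash)→1780, (D,nl_idx)→3400, (A,nl_idx)→3840 …(+2); best=840 via (A,hash)
  {ABC}: card=200; try (C,hash)→1130, (B,nl_idx)→1380, (C,merge)→1630, (B,merge)→3430, (B,hash)→4480, (C,nl)→4550 …(+1); best=1130 via (C,hash)
  {ABD}: card=6000; try (D,merge)→2310, (D,hash)→2330, (D,nl_idx)→7250, (B,hash)→7840, (D,nl)→12550, (B,nl_idx)→30840 …(+2); best=2310 via (D,merge)
  {ACD}: card=6000; try (D,merge)→2140, (D,hash)→2160, (C,hash)→4320, (D,nl_idx)→7080, (D,nl)→12380, (C,merge)→40120 …(+1); best=2140 via (D,merge)
  {ABCD}: card=12000; try (D,hash)→3010, (D,merge)→3890, (C,hash)→8790, (B,hash)→12140, (D,nl_idx)→14530, (D,nl)→25130 …(+5); best=3010 via (D,hash)

3010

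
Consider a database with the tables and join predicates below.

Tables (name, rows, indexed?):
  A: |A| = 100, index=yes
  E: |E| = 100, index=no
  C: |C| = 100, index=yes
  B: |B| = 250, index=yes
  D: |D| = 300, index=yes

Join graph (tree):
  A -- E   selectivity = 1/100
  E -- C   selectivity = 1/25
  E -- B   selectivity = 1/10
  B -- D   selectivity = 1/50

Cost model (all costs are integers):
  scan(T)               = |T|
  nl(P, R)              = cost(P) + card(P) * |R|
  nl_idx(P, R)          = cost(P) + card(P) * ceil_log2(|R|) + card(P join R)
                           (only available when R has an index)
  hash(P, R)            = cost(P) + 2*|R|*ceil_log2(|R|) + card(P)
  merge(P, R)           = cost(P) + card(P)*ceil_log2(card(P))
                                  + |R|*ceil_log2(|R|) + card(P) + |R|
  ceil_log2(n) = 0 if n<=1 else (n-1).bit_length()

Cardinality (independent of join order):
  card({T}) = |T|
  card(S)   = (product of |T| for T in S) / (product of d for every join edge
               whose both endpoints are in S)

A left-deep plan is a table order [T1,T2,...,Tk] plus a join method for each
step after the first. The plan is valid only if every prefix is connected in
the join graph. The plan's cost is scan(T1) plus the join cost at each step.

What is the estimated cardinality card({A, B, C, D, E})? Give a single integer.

Tables in S: A(100), B(250), C(100), D(300), E(100)
Edges inside S: A-E(d=100), E-C(d=25), E-B(d=10), B-D(d=50)
numerator = 100 * 250 * 100 * 300 * 100 = 75000000000
denominator = 100 * 25 * 10 * 50 = 1250000
card(S) = 75000000000 / 1250000 = 60000

60000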